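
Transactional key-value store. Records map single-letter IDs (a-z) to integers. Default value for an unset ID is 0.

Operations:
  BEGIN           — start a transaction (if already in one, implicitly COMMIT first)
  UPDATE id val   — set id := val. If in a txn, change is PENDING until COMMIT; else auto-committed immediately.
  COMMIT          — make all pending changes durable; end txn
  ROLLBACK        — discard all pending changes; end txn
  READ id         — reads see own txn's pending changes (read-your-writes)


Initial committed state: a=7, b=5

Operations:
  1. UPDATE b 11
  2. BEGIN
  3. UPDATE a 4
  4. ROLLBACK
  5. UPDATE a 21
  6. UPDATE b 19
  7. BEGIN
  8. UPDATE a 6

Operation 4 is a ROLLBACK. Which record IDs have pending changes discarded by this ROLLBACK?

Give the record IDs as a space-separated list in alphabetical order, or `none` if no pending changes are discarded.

Initial committed: {a=7, b=5}
Op 1: UPDATE b=11 (auto-commit; committed b=11)
Op 2: BEGIN: in_txn=True, pending={}
Op 3: UPDATE a=4 (pending; pending now {a=4})
Op 4: ROLLBACK: discarded pending ['a']; in_txn=False
Op 5: UPDATE a=21 (auto-commit; committed a=21)
Op 6: UPDATE b=19 (auto-commit; committed b=19)
Op 7: BEGIN: in_txn=True, pending={}
Op 8: UPDATE a=6 (pending; pending now {a=6})
ROLLBACK at op 4 discards: ['a']

Answer: a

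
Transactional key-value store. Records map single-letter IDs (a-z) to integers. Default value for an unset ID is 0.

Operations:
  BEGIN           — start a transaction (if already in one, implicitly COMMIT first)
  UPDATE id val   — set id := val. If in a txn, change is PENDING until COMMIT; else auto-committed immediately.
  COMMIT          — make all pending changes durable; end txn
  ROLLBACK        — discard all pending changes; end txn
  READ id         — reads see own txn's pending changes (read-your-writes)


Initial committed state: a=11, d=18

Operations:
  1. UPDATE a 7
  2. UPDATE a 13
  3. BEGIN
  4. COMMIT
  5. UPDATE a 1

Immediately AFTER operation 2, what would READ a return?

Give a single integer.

Initial committed: {a=11, d=18}
Op 1: UPDATE a=7 (auto-commit; committed a=7)
Op 2: UPDATE a=13 (auto-commit; committed a=13)
After op 2: visible(a) = 13 (pending={}, committed={a=13, d=18})

Answer: 13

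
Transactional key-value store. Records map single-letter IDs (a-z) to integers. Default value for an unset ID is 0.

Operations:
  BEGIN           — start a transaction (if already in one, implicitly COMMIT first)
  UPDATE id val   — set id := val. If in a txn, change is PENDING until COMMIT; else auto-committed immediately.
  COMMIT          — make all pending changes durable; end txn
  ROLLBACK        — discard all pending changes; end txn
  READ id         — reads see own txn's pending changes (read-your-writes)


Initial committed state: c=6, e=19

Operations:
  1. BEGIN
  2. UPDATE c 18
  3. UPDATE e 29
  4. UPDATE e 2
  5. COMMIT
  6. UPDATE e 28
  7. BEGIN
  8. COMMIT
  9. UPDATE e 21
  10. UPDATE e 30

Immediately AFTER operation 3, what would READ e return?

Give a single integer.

Initial committed: {c=6, e=19}
Op 1: BEGIN: in_txn=True, pending={}
Op 2: UPDATE c=18 (pending; pending now {c=18})
Op 3: UPDATE e=29 (pending; pending now {c=18, e=29})
After op 3: visible(e) = 29 (pending={c=18, e=29}, committed={c=6, e=19})

Answer: 29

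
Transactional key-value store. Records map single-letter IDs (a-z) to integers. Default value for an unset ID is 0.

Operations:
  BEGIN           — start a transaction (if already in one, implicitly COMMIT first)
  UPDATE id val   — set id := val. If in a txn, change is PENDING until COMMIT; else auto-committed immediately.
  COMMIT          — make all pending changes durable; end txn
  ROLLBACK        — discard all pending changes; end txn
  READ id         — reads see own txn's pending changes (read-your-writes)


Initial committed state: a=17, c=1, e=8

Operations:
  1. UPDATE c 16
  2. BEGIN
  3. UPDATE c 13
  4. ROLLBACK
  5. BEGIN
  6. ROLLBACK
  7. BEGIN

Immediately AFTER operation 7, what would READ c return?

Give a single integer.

Answer: 16

Derivation:
Initial committed: {a=17, c=1, e=8}
Op 1: UPDATE c=16 (auto-commit; committed c=16)
Op 2: BEGIN: in_txn=True, pending={}
Op 3: UPDATE c=13 (pending; pending now {c=13})
Op 4: ROLLBACK: discarded pending ['c']; in_txn=False
Op 5: BEGIN: in_txn=True, pending={}
Op 6: ROLLBACK: discarded pending []; in_txn=False
Op 7: BEGIN: in_txn=True, pending={}
After op 7: visible(c) = 16 (pending={}, committed={a=17, c=16, e=8})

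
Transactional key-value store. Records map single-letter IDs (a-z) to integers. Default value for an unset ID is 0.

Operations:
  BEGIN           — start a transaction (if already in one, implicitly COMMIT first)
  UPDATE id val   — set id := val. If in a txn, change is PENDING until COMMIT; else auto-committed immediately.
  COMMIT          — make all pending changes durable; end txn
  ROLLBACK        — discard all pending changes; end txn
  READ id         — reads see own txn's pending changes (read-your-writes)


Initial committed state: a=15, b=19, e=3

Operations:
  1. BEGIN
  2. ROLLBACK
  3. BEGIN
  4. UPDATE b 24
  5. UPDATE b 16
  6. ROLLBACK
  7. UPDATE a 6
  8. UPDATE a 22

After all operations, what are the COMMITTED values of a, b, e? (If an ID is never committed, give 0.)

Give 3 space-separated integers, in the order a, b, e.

Initial committed: {a=15, b=19, e=3}
Op 1: BEGIN: in_txn=True, pending={}
Op 2: ROLLBACK: discarded pending []; in_txn=False
Op 3: BEGIN: in_txn=True, pending={}
Op 4: UPDATE b=24 (pending; pending now {b=24})
Op 5: UPDATE b=16 (pending; pending now {b=16})
Op 6: ROLLBACK: discarded pending ['b']; in_txn=False
Op 7: UPDATE a=6 (auto-commit; committed a=6)
Op 8: UPDATE a=22 (auto-commit; committed a=22)
Final committed: {a=22, b=19, e=3}

Answer: 22 19 3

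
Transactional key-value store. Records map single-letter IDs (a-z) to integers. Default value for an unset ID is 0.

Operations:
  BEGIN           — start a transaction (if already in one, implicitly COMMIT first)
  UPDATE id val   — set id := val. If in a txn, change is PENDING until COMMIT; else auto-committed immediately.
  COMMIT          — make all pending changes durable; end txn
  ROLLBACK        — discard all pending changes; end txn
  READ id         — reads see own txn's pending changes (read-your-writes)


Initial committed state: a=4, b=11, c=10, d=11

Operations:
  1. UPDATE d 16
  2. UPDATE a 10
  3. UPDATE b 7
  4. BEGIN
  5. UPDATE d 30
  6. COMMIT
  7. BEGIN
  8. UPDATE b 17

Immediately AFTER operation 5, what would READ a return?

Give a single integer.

Answer: 10

Derivation:
Initial committed: {a=4, b=11, c=10, d=11}
Op 1: UPDATE d=16 (auto-commit; committed d=16)
Op 2: UPDATE a=10 (auto-commit; committed a=10)
Op 3: UPDATE b=7 (auto-commit; committed b=7)
Op 4: BEGIN: in_txn=True, pending={}
Op 5: UPDATE d=30 (pending; pending now {d=30})
After op 5: visible(a) = 10 (pending={d=30}, committed={a=10, b=7, c=10, d=16})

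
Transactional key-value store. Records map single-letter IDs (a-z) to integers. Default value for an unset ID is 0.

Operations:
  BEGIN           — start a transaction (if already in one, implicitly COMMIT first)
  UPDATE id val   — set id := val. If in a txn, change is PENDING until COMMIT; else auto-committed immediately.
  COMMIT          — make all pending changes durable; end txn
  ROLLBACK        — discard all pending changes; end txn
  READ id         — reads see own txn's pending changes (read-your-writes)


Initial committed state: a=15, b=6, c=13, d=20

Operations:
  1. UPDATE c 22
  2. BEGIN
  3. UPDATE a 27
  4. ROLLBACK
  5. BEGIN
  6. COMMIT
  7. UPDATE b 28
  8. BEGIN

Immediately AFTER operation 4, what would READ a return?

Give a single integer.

Answer: 15

Derivation:
Initial committed: {a=15, b=6, c=13, d=20}
Op 1: UPDATE c=22 (auto-commit; committed c=22)
Op 2: BEGIN: in_txn=True, pending={}
Op 3: UPDATE a=27 (pending; pending now {a=27})
Op 4: ROLLBACK: discarded pending ['a']; in_txn=False
After op 4: visible(a) = 15 (pending={}, committed={a=15, b=6, c=22, d=20})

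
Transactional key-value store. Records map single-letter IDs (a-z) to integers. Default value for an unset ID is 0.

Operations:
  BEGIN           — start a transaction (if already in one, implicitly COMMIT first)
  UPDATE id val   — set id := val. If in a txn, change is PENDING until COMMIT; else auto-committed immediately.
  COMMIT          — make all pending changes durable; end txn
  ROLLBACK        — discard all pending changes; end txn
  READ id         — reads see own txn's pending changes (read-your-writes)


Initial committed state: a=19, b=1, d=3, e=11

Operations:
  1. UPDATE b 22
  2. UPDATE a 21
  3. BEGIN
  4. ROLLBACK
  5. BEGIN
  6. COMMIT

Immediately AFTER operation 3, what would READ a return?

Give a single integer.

Answer: 21

Derivation:
Initial committed: {a=19, b=1, d=3, e=11}
Op 1: UPDATE b=22 (auto-commit; committed b=22)
Op 2: UPDATE a=21 (auto-commit; committed a=21)
Op 3: BEGIN: in_txn=True, pending={}
After op 3: visible(a) = 21 (pending={}, committed={a=21, b=22, d=3, e=11})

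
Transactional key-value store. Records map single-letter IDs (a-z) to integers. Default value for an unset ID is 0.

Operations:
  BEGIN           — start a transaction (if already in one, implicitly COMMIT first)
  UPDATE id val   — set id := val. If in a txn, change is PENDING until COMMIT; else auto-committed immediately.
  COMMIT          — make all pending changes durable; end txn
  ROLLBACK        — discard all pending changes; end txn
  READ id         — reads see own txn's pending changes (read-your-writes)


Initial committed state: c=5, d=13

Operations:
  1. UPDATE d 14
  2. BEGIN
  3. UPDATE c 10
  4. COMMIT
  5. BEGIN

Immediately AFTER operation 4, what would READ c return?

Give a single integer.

Initial committed: {c=5, d=13}
Op 1: UPDATE d=14 (auto-commit; committed d=14)
Op 2: BEGIN: in_txn=True, pending={}
Op 3: UPDATE c=10 (pending; pending now {c=10})
Op 4: COMMIT: merged ['c'] into committed; committed now {c=10, d=14}
After op 4: visible(c) = 10 (pending={}, committed={c=10, d=14})

Answer: 10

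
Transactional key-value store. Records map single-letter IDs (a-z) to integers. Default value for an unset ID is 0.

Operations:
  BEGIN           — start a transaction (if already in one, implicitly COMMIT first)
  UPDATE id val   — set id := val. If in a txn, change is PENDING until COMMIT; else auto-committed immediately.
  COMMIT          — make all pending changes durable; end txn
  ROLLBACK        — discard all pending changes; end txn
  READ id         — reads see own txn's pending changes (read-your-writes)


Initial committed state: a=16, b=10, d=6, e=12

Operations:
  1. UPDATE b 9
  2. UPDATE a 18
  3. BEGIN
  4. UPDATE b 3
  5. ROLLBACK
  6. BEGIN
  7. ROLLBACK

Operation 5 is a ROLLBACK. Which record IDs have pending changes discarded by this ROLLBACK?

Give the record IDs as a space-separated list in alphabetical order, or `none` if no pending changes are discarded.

Answer: b

Derivation:
Initial committed: {a=16, b=10, d=6, e=12}
Op 1: UPDATE b=9 (auto-commit; committed b=9)
Op 2: UPDATE a=18 (auto-commit; committed a=18)
Op 3: BEGIN: in_txn=True, pending={}
Op 4: UPDATE b=3 (pending; pending now {b=3})
Op 5: ROLLBACK: discarded pending ['b']; in_txn=False
Op 6: BEGIN: in_txn=True, pending={}
Op 7: ROLLBACK: discarded pending []; in_txn=False
ROLLBACK at op 5 discards: ['b']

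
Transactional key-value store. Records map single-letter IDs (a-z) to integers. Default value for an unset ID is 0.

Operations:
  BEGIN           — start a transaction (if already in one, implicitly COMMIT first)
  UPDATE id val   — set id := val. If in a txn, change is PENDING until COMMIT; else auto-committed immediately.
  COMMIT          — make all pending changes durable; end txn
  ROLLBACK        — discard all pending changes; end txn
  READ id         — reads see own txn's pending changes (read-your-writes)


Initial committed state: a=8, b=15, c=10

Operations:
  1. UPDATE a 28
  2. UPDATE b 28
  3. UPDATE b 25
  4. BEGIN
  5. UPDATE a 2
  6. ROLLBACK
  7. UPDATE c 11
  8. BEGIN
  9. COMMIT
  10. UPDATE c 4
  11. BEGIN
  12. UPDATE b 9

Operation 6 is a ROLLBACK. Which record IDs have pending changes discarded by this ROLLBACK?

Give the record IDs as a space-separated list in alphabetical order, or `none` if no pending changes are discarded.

Initial committed: {a=8, b=15, c=10}
Op 1: UPDATE a=28 (auto-commit; committed a=28)
Op 2: UPDATE b=28 (auto-commit; committed b=28)
Op 3: UPDATE b=25 (auto-commit; committed b=25)
Op 4: BEGIN: in_txn=True, pending={}
Op 5: UPDATE a=2 (pending; pending now {a=2})
Op 6: ROLLBACK: discarded pending ['a']; in_txn=False
Op 7: UPDATE c=11 (auto-commit; committed c=11)
Op 8: BEGIN: in_txn=True, pending={}
Op 9: COMMIT: merged [] into committed; committed now {a=28, b=25, c=11}
Op 10: UPDATE c=4 (auto-commit; committed c=4)
Op 11: BEGIN: in_txn=True, pending={}
Op 12: UPDATE b=9 (pending; pending now {b=9})
ROLLBACK at op 6 discards: ['a']

Answer: a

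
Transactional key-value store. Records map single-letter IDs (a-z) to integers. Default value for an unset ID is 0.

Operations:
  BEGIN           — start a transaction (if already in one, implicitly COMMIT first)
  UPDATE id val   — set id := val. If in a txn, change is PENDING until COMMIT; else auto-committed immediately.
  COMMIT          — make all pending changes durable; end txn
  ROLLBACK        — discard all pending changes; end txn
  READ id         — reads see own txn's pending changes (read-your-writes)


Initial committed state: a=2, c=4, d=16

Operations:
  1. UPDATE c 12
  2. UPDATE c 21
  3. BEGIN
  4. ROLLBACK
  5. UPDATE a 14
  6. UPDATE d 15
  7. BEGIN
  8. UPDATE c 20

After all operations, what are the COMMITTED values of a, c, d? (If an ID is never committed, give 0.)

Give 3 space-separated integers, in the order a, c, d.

Answer: 14 21 15

Derivation:
Initial committed: {a=2, c=4, d=16}
Op 1: UPDATE c=12 (auto-commit; committed c=12)
Op 2: UPDATE c=21 (auto-commit; committed c=21)
Op 3: BEGIN: in_txn=True, pending={}
Op 4: ROLLBACK: discarded pending []; in_txn=False
Op 5: UPDATE a=14 (auto-commit; committed a=14)
Op 6: UPDATE d=15 (auto-commit; committed d=15)
Op 7: BEGIN: in_txn=True, pending={}
Op 8: UPDATE c=20 (pending; pending now {c=20})
Final committed: {a=14, c=21, d=15}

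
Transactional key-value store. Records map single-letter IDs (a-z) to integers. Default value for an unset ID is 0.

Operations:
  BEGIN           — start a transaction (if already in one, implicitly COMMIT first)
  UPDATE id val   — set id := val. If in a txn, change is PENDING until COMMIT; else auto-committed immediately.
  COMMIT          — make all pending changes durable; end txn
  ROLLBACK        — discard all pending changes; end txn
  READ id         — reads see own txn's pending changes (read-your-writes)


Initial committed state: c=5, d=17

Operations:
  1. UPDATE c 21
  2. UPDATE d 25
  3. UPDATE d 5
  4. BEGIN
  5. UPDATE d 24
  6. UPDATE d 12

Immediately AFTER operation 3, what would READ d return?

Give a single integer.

Answer: 5

Derivation:
Initial committed: {c=5, d=17}
Op 1: UPDATE c=21 (auto-commit; committed c=21)
Op 2: UPDATE d=25 (auto-commit; committed d=25)
Op 3: UPDATE d=5 (auto-commit; committed d=5)
After op 3: visible(d) = 5 (pending={}, committed={c=21, d=5})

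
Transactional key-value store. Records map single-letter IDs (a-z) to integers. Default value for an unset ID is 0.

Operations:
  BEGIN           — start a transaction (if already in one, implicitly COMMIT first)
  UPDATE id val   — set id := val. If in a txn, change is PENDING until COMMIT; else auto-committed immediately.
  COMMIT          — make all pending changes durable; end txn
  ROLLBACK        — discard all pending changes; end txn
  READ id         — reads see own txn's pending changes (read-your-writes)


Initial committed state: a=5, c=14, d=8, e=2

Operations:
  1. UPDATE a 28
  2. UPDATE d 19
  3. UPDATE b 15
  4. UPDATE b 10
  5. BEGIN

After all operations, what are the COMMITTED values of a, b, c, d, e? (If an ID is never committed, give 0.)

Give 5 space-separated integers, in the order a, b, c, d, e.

Answer: 28 10 14 19 2

Derivation:
Initial committed: {a=5, c=14, d=8, e=2}
Op 1: UPDATE a=28 (auto-commit; committed a=28)
Op 2: UPDATE d=19 (auto-commit; committed d=19)
Op 3: UPDATE b=15 (auto-commit; committed b=15)
Op 4: UPDATE b=10 (auto-commit; committed b=10)
Op 5: BEGIN: in_txn=True, pending={}
Final committed: {a=28, b=10, c=14, d=19, e=2}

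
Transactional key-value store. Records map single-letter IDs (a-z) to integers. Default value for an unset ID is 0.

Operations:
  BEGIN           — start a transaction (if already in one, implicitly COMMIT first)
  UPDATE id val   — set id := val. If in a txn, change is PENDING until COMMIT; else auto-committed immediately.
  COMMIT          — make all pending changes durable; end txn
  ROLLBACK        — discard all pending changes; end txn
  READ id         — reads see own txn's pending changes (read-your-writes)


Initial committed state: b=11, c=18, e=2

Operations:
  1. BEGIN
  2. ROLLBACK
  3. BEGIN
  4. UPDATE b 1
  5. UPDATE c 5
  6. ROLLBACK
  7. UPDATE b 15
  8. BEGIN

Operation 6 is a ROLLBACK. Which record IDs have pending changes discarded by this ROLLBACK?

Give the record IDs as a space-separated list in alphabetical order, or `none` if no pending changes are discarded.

Answer: b c

Derivation:
Initial committed: {b=11, c=18, e=2}
Op 1: BEGIN: in_txn=True, pending={}
Op 2: ROLLBACK: discarded pending []; in_txn=False
Op 3: BEGIN: in_txn=True, pending={}
Op 4: UPDATE b=1 (pending; pending now {b=1})
Op 5: UPDATE c=5 (pending; pending now {b=1, c=5})
Op 6: ROLLBACK: discarded pending ['b', 'c']; in_txn=False
Op 7: UPDATE b=15 (auto-commit; committed b=15)
Op 8: BEGIN: in_txn=True, pending={}
ROLLBACK at op 6 discards: ['b', 'c']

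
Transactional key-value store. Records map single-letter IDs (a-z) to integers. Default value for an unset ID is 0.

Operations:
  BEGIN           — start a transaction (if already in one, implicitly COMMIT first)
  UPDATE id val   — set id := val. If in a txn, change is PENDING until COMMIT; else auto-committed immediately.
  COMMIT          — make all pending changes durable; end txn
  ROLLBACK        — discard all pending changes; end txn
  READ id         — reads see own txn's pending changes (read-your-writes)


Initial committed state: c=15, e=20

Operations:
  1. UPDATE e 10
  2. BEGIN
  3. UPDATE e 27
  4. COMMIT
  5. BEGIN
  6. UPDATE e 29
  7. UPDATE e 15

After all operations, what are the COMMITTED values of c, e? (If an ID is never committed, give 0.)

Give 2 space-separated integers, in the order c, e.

Initial committed: {c=15, e=20}
Op 1: UPDATE e=10 (auto-commit; committed e=10)
Op 2: BEGIN: in_txn=True, pending={}
Op 3: UPDATE e=27 (pending; pending now {e=27})
Op 4: COMMIT: merged ['e'] into committed; committed now {c=15, e=27}
Op 5: BEGIN: in_txn=True, pending={}
Op 6: UPDATE e=29 (pending; pending now {e=29})
Op 7: UPDATE e=15 (pending; pending now {e=15})
Final committed: {c=15, e=27}

Answer: 15 27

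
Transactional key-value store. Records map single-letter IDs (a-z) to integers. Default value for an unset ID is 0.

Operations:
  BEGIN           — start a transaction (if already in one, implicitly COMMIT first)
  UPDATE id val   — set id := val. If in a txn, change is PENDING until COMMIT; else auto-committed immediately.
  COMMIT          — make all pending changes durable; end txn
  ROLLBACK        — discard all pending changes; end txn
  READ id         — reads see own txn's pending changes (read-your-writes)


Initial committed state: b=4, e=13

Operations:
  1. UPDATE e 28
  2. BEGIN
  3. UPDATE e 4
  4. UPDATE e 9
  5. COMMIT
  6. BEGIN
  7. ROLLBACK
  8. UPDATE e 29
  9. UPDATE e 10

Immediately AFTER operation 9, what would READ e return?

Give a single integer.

Initial committed: {b=4, e=13}
Op 1: UPDATE e=28 (auto-commit; committed e=28)
Op 2: BEGIN: in_txn=True, pending={}
Op 3: UPDATE e=4 (pending; pending now {e=4})
Op 4: UPDATE e=9 (pending; pending now {e=9})
Op 5: COMMIT: merged ['e'] into committed; committed now {b=4, e=9}
Op 6: BEGIN: in_txn=True, pending={}
Op 7: ROLLBACK: discarded pending []; in_txn=False
Op 8: UPDATE e=29 (auto-commit; committed e=29)
Op 9: UPDATE e=10 (auto-commit; committed e=10)
After op 9: visible(e) = 10 (pending={}, committed={b=4, e=10})

Answer: 10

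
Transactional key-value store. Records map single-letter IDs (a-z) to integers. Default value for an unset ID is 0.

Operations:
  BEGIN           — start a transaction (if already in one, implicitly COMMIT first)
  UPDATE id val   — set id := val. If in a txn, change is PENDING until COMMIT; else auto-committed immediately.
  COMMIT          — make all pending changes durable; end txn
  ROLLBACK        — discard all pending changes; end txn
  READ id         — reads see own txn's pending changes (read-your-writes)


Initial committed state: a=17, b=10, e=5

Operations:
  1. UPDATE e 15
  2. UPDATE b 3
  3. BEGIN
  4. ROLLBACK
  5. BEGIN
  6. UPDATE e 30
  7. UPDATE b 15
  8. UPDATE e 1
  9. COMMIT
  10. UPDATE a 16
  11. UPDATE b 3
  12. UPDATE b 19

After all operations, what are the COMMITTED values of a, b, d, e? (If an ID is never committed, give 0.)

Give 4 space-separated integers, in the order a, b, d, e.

Answer: 16 19 0 1

Derivation:
Initial committed: {a=17, b=10, e=5}
Op 1: UPDATE e=15 (auto-commit; committed e=15)
Op 2: UPDATE b=3 (auto-commit; committed b=3)
Op 3: BEGIN: in_txn=True, pending={}
Op 4: ROLLBACK: discarded pending []; in_txn=False
Op 5: BEGIN: in_txn=True, pending={}
Op 6: UPDATE e=30 (pending; pending now {e=30})
Op 7: UPDATE b=15 (pending; pending now {b=15, e=30})
Op 8: UPDATE e=1 (pending; pending now {b=15, e=1})
Op 9: COMMIT: merged ['b', 'e'] into committed; committed now {a=17, b=15, e=1}
Op 10: UPDATE a=16 (auto-commit; committed a=16)
Op 11: UPDATE b=3 (auto-commit; committed b=3)
Op 12: UPDATE b=19 (auto-commit; committed b=19)
Final committed: {a=16, b=19, e=1}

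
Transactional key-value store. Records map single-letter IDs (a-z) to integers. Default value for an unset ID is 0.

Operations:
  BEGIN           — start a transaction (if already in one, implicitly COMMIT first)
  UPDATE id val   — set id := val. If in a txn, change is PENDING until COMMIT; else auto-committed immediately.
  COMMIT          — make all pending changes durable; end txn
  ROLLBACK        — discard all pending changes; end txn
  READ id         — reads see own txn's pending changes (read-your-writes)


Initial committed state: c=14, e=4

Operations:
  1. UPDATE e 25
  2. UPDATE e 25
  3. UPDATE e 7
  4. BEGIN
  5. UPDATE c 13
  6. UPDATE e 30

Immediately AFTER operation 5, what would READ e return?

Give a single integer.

Initial committed: {c=14, e=4}
Op 1: UPDATE e=25 (auto-commit; committed e=25)
Op 2: UPDATE e=25 (auto-commit; committed e=25)
Op 3: UPDATE e=7 (auto-commit; committed e=7)
Op 4: BEGIN: in_txn=True, pending={}
Op 5: UPDATE c=13 (pending; pending now {c=13})
After op 5: visible(e) = 7 (pending={c=13}, committed={c=14, e=7})

Answer: 7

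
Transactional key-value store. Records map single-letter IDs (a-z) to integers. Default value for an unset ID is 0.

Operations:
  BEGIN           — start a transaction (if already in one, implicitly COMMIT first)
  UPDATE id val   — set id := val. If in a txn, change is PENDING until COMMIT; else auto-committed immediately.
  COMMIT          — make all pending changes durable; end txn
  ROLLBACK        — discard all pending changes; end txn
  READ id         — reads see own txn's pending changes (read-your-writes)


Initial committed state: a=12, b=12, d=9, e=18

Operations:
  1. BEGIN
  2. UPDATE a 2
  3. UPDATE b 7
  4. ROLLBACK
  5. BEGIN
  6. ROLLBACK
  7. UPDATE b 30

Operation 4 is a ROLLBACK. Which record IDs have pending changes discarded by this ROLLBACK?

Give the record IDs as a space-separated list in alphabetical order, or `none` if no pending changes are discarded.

Answer: a b

Derivation:
Initial committed: {a=12, b=12, d=9, e=18}
Op 1: BEGIN: in_txn=True, pending={}
Op 2: UPDATE a=2 (pending; pending now {a=2})
Op 3: UPDATE b=7 (pending; pending now {a=2, b=7})
Op 4: ROLLBACK: discarded pending ['a', 'b']; in_txn=False
Op 5: BEGIN: in_txn=True, pending={}
Op 6: ROLLBACK: discarded pending []; in_txn=False
Op 7: UPDATE b=30 (auto-commit; committed b=30)
ROLLBACK at op 4 discards: ['a', 'b']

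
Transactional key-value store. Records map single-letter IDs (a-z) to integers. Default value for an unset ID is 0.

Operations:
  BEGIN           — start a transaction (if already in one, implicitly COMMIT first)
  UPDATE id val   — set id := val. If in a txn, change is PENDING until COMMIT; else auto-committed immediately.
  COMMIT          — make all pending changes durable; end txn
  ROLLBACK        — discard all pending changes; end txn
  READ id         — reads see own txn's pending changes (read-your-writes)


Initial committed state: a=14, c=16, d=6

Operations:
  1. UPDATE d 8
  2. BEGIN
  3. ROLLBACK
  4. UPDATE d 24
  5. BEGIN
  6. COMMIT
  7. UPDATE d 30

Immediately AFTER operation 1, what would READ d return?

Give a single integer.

Answer: 8

Derivation:
Initial committed: {a=14, c=16, d=6}
Op 1: UPDATE d=8 (auto-commit; committed d=8)
After op 1: visible(d) = 8 (pending={}, committed={a=14, c=16, d=8})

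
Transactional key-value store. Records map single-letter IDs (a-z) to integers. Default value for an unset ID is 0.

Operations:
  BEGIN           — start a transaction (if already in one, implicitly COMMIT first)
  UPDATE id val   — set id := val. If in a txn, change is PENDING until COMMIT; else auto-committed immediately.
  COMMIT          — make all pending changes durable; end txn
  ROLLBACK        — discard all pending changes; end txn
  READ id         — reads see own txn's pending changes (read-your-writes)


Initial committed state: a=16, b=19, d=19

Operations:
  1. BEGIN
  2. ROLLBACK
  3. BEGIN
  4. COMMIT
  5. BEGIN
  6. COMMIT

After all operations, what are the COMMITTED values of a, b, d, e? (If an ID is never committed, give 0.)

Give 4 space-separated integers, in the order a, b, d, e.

Initial committed: {a=16, b=19, d=19}
Op 1: BEGIN: in_txn=True, pending={}
Op 2: ROLLBACK: discarded pending []; in_txn=False
Op 3: BEGIN: in_txn=True, pending={}
Op 4: COMMIT: merged [] into committed; committed now {a=16, b=19, d=19}
Op 5: BEGIN: in_txn=True, pending={}
Op 6: COMMIT: merged [] into committed; committed now {a=16, b=19, d=19}
Final committed: {a=16, b=19, d=19}

Answer: 16 19 19 0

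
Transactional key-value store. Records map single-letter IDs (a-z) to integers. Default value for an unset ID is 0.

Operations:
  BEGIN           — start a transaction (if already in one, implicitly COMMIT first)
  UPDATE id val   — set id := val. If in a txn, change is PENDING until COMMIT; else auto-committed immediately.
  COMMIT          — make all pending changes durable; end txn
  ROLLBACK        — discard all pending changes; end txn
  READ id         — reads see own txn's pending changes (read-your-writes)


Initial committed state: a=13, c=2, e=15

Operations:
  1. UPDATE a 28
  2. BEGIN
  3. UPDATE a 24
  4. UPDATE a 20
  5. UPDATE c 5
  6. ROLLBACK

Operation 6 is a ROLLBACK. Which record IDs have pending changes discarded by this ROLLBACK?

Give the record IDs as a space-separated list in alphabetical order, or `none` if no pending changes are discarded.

Initial committed: {a=13, c=2, e=15}
Op 1: UPDATE a=28 (auto-commit; committed a=28)
Op 2: BEGIN: in_txn=True, pending={}
Op 3: UPDATE a=24 (pending; pending now {a=24})
Op 4: UPDATE a=20 (pending; pending now {a=20})
Op 5: UPDATE c=5 (pending; pending now {a=20, c=5})
Op 6: ROLLBACK: discarded pending ['a', 'c']; in_txn=False
ROLLBACK at op 6 discards: ['a', 'c']

Answer: a c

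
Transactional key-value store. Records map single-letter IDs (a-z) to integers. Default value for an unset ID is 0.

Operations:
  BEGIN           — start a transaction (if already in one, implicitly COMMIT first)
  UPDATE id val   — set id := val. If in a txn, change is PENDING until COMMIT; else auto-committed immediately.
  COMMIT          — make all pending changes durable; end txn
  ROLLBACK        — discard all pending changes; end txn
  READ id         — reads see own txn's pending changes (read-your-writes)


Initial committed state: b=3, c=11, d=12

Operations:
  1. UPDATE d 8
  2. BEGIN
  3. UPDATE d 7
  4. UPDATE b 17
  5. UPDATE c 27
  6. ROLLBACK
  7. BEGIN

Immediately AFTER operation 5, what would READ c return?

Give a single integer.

Answer: 27

Derivation:
Initial committed: {b=3, c=11, d=12}
Op 1: UPDATE d=8 (auto-commit; committed d=8)
Op 2: BEGIN: in_txn=True, pending={}
Op 3: UPDATE d=7 (pending; pending now {d=7})
Op 4: UPDATE b=17 (pending; pending now {b=17, d=7})
Op 5: UPDATE c=27 (pending; pending now {b=17, c=27, d=7})
After op 5: visible(c) = 27 (pending={b=17, c=27, d=7}, committed={b=3, c=11, d=8})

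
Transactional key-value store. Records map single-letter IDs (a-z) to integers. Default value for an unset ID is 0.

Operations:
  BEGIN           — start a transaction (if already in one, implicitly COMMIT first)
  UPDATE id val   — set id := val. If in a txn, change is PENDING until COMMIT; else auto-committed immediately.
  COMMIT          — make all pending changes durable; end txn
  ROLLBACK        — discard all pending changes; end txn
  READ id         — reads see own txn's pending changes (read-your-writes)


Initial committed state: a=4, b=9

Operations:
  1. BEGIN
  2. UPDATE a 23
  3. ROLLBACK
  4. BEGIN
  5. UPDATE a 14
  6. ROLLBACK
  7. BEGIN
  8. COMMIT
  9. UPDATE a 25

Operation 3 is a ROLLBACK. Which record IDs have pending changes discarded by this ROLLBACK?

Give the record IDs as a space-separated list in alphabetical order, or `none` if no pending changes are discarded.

Initial committed: {a=4, b=9}
Op 1: BEGIN: in_txn=True, pending={}
Op 2: UPDATE a=23 (pending; pending now {a=23})
Op 3: ROLLBACK: discarded pending ['a']; in_txn=False
Op 4: BEGIN: in_txn=True, pending={}
Op 5: UPDATE a=14 (pending; pending now {a=14})
Op 6: ROLLBACK: discarded pending ['a']; in_txn=False
Op 7: BEGIN: in_txn=True, pending={}
Op 8: COMMIT: merged [] into committed; committed now {a=4, b=9}
Op 9: UPDATE a=25 (auto-commit; committed a=25)
ROLLBACK at op 3 discards: ['a']

Answer: a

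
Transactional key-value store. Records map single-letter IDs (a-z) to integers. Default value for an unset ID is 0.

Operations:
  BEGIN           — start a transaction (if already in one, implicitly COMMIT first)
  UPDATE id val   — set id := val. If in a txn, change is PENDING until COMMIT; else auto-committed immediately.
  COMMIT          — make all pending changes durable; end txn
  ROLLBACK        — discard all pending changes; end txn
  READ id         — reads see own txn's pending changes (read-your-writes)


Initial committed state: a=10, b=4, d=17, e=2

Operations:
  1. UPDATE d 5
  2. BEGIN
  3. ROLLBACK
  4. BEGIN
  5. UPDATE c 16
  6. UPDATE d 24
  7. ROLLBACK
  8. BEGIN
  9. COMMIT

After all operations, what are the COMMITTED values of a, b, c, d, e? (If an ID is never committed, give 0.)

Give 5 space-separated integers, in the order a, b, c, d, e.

Answer: 10 4 0 5 2

Derivation:
Initial committed: {a=10, b=4, d=17, e=2}
Op 1: UPDATE d=5 (auto-commit; committed d=5)
Op 2: BEGIN: in_txn=True, pending={}
Op 3: ROLLBACK: discarded pending []; in_txn=False
Op 4: BEGIN: in_txn=True, pending={}
Op 5: UPDATE c=16 (pending; pending now {c=16})
Op 6: UPDATE d=24 (pending; pending now {c=16, d=24})
Op 7: ROLLBACK: discarded pending ['c', 'd']; in_txn=False
Op 8: BEGIN: in_txn=True, pending={}
Op 9: COMMIT: merged [] into committed; committed now {a=10, b=4, d=5, e=2}
Final committed: {a=10, b=4, d=5, e=2}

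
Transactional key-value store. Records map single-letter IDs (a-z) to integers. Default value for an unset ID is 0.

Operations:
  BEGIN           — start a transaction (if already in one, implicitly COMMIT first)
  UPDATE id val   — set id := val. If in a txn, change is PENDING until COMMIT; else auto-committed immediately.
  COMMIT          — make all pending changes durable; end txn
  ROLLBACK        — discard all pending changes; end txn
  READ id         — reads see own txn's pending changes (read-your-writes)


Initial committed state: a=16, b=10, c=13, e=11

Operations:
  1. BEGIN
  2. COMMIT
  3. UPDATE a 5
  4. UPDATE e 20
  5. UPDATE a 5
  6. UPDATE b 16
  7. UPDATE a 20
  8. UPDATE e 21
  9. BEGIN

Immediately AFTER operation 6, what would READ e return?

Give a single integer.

Answer: 20

Derivation:
Initial committed: {a=16, b=10, c=13, e=11}
Op 1: BEGIN: in_txn=True, pending={}
Op 2: COMMIT: merged [] into committed; committed now {a=16, b=10, c=13, e=11}
Op 3: UPDATE a=5 (auto-commit; committed a=5)
Op 4: UPDATE e=20 (auto-commit; committed e=20)
Op 5: UPDATE a=5 (auto-commit; committed a=5)
Op 6: UPDATE b=16 (auto-commit; committed b=16)
After op 6: visible(e) = 20 (pending={}, committed={a=5, b=16, c=13, e=20})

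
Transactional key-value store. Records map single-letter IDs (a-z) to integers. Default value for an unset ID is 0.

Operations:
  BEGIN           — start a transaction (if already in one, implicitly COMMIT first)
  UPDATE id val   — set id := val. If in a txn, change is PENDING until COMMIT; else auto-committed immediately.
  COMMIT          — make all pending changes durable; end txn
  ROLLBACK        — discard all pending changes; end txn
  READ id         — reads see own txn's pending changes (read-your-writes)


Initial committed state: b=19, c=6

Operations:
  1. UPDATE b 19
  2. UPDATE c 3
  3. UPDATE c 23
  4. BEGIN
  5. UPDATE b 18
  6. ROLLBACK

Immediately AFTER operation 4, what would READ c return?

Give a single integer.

Initial committed: {b=19, c=6}
Op 1: UPDATE b=19 (auto-commit; committed b=19)
Op 2: UPDATE c=3 (auto-commit; committed c=3)
Op 3: UPDATE c=23 (auto-commit; committed c=23)
Op 4: BEGIN: in_txn=True, pending={}
After op 4: visible(c) = 23 (pending={}, committed={b=19, c=23})

Answer: 23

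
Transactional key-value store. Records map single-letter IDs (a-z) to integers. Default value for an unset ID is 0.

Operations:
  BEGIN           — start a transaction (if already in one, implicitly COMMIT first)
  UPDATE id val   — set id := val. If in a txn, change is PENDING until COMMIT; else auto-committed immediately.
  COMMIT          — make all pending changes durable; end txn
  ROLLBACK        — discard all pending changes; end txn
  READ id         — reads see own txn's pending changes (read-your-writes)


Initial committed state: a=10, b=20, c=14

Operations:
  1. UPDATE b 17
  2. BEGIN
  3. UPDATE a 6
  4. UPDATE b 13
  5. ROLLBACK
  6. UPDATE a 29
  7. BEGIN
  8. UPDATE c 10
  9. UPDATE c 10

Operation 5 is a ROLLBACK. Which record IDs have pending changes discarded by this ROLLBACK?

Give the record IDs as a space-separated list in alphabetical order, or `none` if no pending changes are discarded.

Answer: a b

Derivation:
Initial committed: {a=10, b=20, c=14}
Op 1: UPDATE b=17 (auto-commit; committed b=17)
Op 2: BEGIN: in_txn=True, pending={}
Op 3: UPDATE a=6 (pending; pending now {a=6})
Op 4: UPDATE b=13 (pending; pending now {a=6, b=13})
Op 5: ROLLBACK: discarded pending ['a', 'b']; in_txn=False
Op 6: UPDATE a=29 (auto-commit; committed a=29)
Op 7: BEGIN: in_txn=True, pending={}
Op 8: UPDATE c=10 (pending; pending now {c=10})
Op 9: UPDATE c=10 (pending; pending now {c=10})
ROLLBACK at op 5 discards: ['a', 'b']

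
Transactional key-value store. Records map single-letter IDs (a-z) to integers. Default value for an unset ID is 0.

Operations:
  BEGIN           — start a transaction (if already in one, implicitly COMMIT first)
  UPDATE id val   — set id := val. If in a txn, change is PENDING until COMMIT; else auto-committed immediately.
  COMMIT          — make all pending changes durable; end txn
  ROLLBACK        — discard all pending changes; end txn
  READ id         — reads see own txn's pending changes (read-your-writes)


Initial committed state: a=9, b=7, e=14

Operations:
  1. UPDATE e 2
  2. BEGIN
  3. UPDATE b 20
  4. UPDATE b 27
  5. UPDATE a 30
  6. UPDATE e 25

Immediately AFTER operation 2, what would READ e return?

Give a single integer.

Initial committed: {a=9, b=7, e=14}
Op 1: UPDATE e=2 (auto-commit; committed e=2)
Op 2: BEGIN: in_txn=True, pending={}
After op 2: visible(e) = 2 (pending={}, committed={a=9, b=7, e=2})

Answer: 2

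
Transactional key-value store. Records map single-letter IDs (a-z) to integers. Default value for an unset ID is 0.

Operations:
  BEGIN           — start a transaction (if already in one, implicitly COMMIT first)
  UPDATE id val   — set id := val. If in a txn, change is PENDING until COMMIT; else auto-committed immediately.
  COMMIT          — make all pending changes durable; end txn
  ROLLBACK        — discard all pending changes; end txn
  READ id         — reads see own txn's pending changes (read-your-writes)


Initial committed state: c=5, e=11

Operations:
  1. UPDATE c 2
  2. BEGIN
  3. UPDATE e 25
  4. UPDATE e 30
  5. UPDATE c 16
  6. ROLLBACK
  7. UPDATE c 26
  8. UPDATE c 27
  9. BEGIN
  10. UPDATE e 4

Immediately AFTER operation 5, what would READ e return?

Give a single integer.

Answer: 30

Derivation:
Initial committed: {c=5, e=11}
Op 1: UPDATE c=2 (auto-commit; committed c=2)
Op 2: BEGIN: in_txn=True, pending={}
Op 3: UPDATE e=25 (pending; pending now {e=25})
Op 4: UPDATE e=30 (pending; pending now {e=30})
Op 5: UPDATE c=16 (pending; pending now {c=16, e=30})
After op 5: visible(e) = 30 (pending={c=16, e=30}, committed={c=2, e=11})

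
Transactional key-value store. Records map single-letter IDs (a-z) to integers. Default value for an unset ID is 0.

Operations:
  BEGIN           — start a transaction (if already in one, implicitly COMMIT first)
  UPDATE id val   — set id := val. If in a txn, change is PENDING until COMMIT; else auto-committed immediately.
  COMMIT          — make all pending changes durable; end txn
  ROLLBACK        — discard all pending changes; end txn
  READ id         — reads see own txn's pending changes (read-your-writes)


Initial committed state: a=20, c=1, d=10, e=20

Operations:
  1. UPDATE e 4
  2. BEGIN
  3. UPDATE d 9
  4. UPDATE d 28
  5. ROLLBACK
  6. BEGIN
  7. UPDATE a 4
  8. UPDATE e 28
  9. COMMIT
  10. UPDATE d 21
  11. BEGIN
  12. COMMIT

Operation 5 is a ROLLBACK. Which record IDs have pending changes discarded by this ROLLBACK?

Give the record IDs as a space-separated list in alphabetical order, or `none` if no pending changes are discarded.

Answer: d

Derivation:
Initial committed: {a=20, c=1, d=10, e=20}
Op 1: UPDATE e=4 (auto-commit; committed e=4)
Op 2: BEGIN: in_txn=True, pending={}
Op 3: UPDATE d=9 (pending; pending now {d=9})
Op 4: UPDATE d=28 (pending; pending now {d=28})
Op 5: ROLLBACK: discarded pending ['d']; in_txn=False
Op 6: BEGIN: in_txn=True, pending={}
Op 7: UPDATE a=4 (pending; pending now {a=4})
Op 8: UPDATE e=28 (pending; pending now {a=4, e=28})
Op 9: COMMIT: merged ['a', 'e'] into committed; committed now {a=4, c=1, d=10, e=28}
Op 10: UPDATE d=21 (auto-commit; committed d=21)
Op 11: BEGIN: in_txn=True, pending={}
Op 12: COMMIT: merged [] into committed; committed now {a=4, c=1, d=21, e=28}
ROLLBACK at op 5 discards: ['d']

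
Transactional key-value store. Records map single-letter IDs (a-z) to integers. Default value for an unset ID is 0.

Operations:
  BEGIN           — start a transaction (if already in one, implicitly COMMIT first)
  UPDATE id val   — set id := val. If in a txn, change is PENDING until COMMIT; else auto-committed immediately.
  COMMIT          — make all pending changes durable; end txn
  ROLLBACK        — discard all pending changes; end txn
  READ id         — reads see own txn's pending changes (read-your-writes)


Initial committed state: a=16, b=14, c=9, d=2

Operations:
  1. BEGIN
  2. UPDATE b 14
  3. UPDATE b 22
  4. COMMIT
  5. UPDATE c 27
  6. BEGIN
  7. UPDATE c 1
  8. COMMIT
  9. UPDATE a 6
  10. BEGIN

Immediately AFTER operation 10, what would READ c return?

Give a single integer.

Answer: 1

Derivation:
Initial committed: {a=16, b=14, c=9, d=2}
Op 1: BEGIN: in_txn=True, pending={}
Op 2: UPDATE b=14 (pending; pending now {b=14})
Op 3: UPDATE b=22 (pending; pending now {b=22})
Op 4: COMMIT: merged ['b'] into committed; committed now {a=16, b=22, c=9, d=2}
Op 5: UPDATE c=27 (auto-commit; committed c=27)
Op 6: BEGIN: in_txn=True, pending={}
Op 7: UPDATE c=1 (pending; pending now {c=1})
Op 8: COMMIT: merged ['c'] into committed; committed now {a=16, b=22, c=1, d=2}
Op 9: UPDATE a=6 (auto-commit; committed a=6)
Op 10: BEGIN: in_txn=True, pending={}
After op 10: visible(c) = 1 (pending={}, committed={a=6, b=22, c=1, d=2})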